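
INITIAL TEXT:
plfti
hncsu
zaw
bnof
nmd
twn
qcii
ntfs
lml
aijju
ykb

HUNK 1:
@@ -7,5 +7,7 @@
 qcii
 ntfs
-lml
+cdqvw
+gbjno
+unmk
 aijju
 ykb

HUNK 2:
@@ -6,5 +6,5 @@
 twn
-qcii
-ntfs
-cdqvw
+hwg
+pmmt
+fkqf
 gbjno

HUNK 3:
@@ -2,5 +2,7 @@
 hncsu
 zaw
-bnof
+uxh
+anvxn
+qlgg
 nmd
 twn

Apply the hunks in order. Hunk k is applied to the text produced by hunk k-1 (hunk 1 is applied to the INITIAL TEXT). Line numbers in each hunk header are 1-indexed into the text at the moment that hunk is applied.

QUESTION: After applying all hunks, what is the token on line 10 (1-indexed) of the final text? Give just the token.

Hunk 1: at line 7 remove [lml] add [cdqvw,gbjno,unmk] -> 13 lines: plfti hncsu zaw bnof nmd twn qcii ntfs cdqvw gbjno unmk aijju ykb
Hunk 2: at line 6 remove [qcii,ntfs,cdqvw] add [hwg,pmmt,fkqf] -> 13 lines: plfti hncsu zaw bnof nmd twn hwg pmmt fkqf gbjno unmk aijju ykb
Hunk 3: at line 2 remove [bnof] add [uxh,anvxn,qlgg] -> 15 lines: plfti hncsu zaw uxh anvxn qlgg nmd twn hwg pmmt fkqf gbjno unmk aijju ykb
Final line 10: pmmt

Answer: pmmt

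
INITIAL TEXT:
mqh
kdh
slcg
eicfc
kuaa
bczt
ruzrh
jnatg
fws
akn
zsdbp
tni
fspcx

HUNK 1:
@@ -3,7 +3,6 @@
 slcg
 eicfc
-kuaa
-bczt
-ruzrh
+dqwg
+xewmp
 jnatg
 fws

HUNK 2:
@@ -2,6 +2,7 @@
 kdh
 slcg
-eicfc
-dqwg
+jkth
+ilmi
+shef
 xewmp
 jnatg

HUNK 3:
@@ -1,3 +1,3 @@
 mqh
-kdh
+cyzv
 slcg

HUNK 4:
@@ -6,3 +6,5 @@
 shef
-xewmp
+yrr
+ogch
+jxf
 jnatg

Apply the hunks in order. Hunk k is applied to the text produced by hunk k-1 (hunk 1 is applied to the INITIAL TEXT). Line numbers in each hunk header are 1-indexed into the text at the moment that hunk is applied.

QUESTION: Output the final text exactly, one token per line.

Hunk 1: at line 3 remove [kuaa,bczt,ruzrh] add [dqwg,xewmp] -> 12 lines: mqh kdh slcg eicfc dqwg xewmp jnatg fws akn zsdbp tni fspcx
Hunk 2: at line 2 remove [eicfc,dqwg] add [jkth,ilmi,shef] -> 13 lines: mqh kdh slcg jkth ilmi shef xewmp jnatg fws akn zsdbp tni fspcx
Hunk 3: at line 1 remove [kdh] add [cyzv] -> 13 lines: mqh cyzv slcg jkth ilmi shef xewmp jnatg fws akn zsdbp tni fspcx
Hunk 4: at line 6 remove [xewmp] add [yrr,ogch,jxf] -> 15 lines: mqh cyzv slcg jkth ilmi shef yrr ogch jxf jnatg fws akn zsdbp tni fspcx

Answer: mqh
cyzv
slcg
jkth
ilmi
shef
yrr
ogch
jxf
jnatg
fws
akn
zsdbp
tni
fspcx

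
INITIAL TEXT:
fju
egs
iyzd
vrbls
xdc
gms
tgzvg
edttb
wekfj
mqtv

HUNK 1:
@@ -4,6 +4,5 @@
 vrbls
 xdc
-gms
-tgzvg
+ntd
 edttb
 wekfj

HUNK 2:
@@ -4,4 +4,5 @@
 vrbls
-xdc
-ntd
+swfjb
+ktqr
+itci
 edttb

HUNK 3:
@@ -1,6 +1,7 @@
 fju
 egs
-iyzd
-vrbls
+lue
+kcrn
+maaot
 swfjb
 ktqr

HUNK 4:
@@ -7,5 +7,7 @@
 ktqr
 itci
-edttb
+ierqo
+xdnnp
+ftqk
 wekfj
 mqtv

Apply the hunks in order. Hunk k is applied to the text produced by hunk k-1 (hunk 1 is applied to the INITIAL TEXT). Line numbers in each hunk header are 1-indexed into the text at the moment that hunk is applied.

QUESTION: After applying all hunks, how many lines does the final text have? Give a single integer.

Hunk 1: at line 4 remove [gms,tgzvg] add [ntd] -> 9 lines: fju egs iyzd vrbls xdc ntd edttb wekfj mqtv
Hunk 2: at line 4 remove [xdc,ntd] add [swfjb,ktqr,itci] -> 10 lines: fju egs iyzd vrbls swfjb ktqr itci edttb wekfj mqtv
Hunk 3: at line 1 remove [iyzd,vrbls] add [lue,kcrn,maaot] -> 11 lines: fju egs lue kcrn maaot swfjb ktqr itci edttb wekfj mqtv
Hunk 4: at line 7 remove [edttb] add [ierqo,xdnnp,ftqk] -> 13 lines: fju egs lue kcrn maaot swfjb ktqr itci ierqo xdnnp ftqk wekfj mqtv
Final line count: 13

Answer: 13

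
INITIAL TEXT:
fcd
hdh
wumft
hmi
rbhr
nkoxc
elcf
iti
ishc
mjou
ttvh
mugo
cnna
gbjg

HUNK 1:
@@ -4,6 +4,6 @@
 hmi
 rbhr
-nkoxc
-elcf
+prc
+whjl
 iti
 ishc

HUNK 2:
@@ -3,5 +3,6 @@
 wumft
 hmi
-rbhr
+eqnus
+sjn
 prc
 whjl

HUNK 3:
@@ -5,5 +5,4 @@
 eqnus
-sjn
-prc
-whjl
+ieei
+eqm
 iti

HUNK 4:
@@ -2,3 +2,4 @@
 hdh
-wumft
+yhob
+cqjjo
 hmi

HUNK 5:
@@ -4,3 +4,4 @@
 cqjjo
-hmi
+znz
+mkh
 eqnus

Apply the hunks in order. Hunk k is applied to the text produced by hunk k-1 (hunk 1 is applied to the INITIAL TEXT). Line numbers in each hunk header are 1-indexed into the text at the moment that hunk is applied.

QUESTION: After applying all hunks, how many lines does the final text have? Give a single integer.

Answer: 16

Derivation:
Hunk 1: at line 4 remove [nkoxc,elcf] add [prc,whjl] -> 14 lines: fcd hdh wumft hmi rbhr prc whjl iti ishc mjou ttvh mugo cnna gbjg
Hunk 2: at line 3 remove [rbhr] add [eqnus,sjn] -> 15 lines: fcd hdh wumft hmi eqnus sjn prc whjl iti ishc mjou ttvh mugo cnna gbjg
Hunk 3: at line 5 remove [sjn,prc,whjl] add [ieei,eqm] -> 14 lines: fcd hdh wumft hmi eqnus ieei eqm iti ishc mjou ttvh mugo cnna gbjg
Hunk 4: at line 2 remove [wumft] add [yhob,cqjjo] -> 15 lines: fcd hdh yhob cqjjo hmi eqnus ieei eqm iti ishc mjou ttvh mugo cnna gbjg
Hunk 5: at line 4 remove [hmi] add [znz,mkh] -> 16 lines: fcd hdh yhob cqjjo znz mkh eqnus ieei eqm iti ishc mjou ttvh mugo cnna gbjg
Final line count: 16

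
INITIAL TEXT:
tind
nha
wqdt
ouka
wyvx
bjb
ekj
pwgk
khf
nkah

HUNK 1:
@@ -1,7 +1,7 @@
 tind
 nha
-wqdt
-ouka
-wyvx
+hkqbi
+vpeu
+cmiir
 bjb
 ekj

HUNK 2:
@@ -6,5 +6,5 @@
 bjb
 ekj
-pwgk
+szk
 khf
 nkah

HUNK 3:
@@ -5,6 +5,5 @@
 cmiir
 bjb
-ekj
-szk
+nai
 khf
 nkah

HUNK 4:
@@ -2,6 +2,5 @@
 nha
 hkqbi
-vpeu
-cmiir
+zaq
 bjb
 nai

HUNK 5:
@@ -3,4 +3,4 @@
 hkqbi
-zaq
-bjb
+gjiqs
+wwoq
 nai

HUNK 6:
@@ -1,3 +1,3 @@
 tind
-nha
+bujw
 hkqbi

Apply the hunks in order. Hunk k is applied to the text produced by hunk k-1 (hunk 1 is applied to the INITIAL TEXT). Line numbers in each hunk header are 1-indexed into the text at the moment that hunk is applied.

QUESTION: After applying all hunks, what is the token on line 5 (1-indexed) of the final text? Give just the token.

Hunk 1: at line 1 remove [wqdt,ouka,wyvx] add [hkqbi,vpeu,cmiir] -> 10 lines: tind nha hkqbi vpeu cmiir bjb ekj pwgk khf nkah
Hunk 2: at line 6 remove [pwgk] add [szk] -> 10 lines: tind nha hkqbi vpeu cmiir bjb ekj szk khf nkah
Hunk 3: at line 5 remove [ekj,szk] add [nai] -> 9 lines: tind nha hkqbi vpeu cmiir bjb nai khf nkah
Hunk 4: at line 2 remove [vpeu,cmiir] add [zaq] -> 8 lines: tind nha hkqbi zaq bjb nai khf nkah
Hunk 5: at line 3 remove [zaq,bjb] add [gjiqs,wwoq] -> 8 lines: tind nha hkqbi gjiqs wwoq nai khf nkah
Hunk 6: at line 1 remove [nha] add [bujw] -> 8 lines: tind bujw hkqbi gjiqs wwoq nai khf nkah
Final line 5: wwoq

Answer: wwoq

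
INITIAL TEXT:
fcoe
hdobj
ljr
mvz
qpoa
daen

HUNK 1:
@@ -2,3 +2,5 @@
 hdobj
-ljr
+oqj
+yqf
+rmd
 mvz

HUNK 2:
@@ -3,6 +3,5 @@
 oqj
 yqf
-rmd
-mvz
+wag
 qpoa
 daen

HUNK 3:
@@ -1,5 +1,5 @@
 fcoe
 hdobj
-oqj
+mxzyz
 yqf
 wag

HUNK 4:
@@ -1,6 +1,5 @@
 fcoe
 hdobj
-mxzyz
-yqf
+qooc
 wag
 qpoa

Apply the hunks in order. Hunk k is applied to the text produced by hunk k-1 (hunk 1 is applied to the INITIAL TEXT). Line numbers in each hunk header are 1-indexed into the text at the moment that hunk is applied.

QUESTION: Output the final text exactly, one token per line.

Answer: fcoe
hdobj
qooc
wag
qpoa
daen

Derivation:
Hunk 1: at line 2 remove [ljr] add [oqj,yqf,rmd] -> 8 lines: fcoe hdobj oqj yqf rmd mvz qpoa daen
Hunk 2: at line 3 remove [rmd,mvz] add [wag] -> 7 lines: fcoe hdobj oqj yqf wag qpoa daen
Hunk 3: at line 1 remove [oqj] add [mxzyz] -> 7 lines: fcoe hdobj mxzyz yqf wag qpoa daen
Hunk 4: at line 1 remove [mxzyz,yqf] add [qooc] -> 6 lines: fcoe hdobj qooc wag qpoa daen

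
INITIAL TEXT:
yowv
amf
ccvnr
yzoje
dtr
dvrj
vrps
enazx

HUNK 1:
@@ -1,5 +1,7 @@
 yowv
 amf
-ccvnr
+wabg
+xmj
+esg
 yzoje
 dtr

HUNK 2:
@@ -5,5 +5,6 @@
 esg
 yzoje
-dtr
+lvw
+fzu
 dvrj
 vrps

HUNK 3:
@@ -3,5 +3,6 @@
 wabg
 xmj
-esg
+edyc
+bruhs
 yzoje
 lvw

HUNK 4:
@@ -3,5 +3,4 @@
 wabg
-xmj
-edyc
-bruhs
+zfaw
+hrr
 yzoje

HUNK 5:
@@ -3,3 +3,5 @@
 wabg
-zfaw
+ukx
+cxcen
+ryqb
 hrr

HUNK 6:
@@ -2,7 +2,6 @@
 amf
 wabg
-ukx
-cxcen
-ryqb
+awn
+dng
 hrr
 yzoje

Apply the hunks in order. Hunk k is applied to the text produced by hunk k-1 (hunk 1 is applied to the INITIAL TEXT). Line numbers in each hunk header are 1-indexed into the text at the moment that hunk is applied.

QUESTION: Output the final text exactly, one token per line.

Answer: yowv
amf
wabg
awn
dng
hrr
yzoje
lvw
fzu
dvrj
vrps
enazx

Derivation:
Hunk 1: at line 1 remove [ccvnr] add [wabg,xmj,esg] -> 10 lines: yowv amf wabg xmj esg yzoje dtr dvrj vrps enazx
Hunk 2: at line 5 remove [dtr] add [lvw,fzu] -> 11 lines: yowv amf wabg xmj esg yzoje lvw fzu dvrj vrps enazx
Hunk 3: at line 3 remove [esg] add [edyc,bruhs] -> 12 lines: yowv amf wabg xmj edyc bruhs yzoje lvw fzu dvrj vrps enazx
Hunk 4: at line 3 remove [xmj,edyc,bruhs] add [zfaw,hrr] -> 11 lines: yowv amf wabg zfaw hrr yzoje lvw fzu dvrj vrps enazx
Hunk 5: at line 3 remove [zfaw] add [ukx,cxcen,ryqb] -> 13 lines: yowv amf wabg ukx cxcen ryqb hrr yzoje lvw fzu dvrj vrps enazx
Hunk 6: at line 2 remove [ukx,cxcen,ryqb] add [awn,dng] -> 12 lines: yowv amf wabg awn dng hrr yzoje lvw fzu dvrj vrps enazx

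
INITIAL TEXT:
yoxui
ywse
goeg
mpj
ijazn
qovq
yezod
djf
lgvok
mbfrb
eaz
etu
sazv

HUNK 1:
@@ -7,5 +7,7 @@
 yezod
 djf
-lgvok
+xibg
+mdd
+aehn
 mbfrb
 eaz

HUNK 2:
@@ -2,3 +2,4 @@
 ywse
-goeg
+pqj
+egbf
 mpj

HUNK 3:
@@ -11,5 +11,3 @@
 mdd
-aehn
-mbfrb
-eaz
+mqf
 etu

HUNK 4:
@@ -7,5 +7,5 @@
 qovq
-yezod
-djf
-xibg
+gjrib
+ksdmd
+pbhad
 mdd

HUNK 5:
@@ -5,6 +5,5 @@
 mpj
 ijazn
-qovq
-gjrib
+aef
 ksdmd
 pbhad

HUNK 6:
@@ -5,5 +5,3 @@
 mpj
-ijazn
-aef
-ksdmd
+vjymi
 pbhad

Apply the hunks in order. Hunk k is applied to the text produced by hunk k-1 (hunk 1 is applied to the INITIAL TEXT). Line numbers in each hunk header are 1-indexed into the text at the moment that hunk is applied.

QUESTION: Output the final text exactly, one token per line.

Hunk 1: at line 7 remove [lgvok] add [xibg,mdd,aehn] -> 15 lines: yoxui ywse goeg mpj ijazn qovq yezod djf xibg mdd aehn mbfrb eaz etu sazv
Hunk 2: at line 2 remove [goeg] add [pqj,egbf] -> 16 lines: yoxui ywse pqj egbf mpj ijazn qovq yezod djf xibg mdd aehn mbfrb eaz etu sazv
Hunk 3: at line 11 remove [aehn,mbfrb,eaz] add [mqf] -> 14 lines: yoxui ywse pqj egbf mpj ijazn qovq yezod djf xibg mdd mqf etu sazv
Hunk 4: at line 7 remove [yezod,djf,xibg] add [gjrib,ksdmd,pbhad] -> 14 lines: yoxui ywse pqj egbf mpj ijazn qovq gjrib ksdmd pbhad mdd mqf etu sazv
Hunk 5: at line 5 remove [qovq,gjrib] add [aef] -> 13 lines: yoxui ywse pqj egbf mpj ijazn aef ksdmd pbhad mdd mqf etu sazv
Hunk 6: at line 5 remove [ijazn,aef,ksdmd] add [vjymi] -> 11 lines: yoxui ywse pqj egbf mpj vjymi pbhad mdd mqf etu sazv

Answer: yoxui
ywse
pqj
egbf
mpj
vjymi
pbhad
mdd
mqf
etu
sazv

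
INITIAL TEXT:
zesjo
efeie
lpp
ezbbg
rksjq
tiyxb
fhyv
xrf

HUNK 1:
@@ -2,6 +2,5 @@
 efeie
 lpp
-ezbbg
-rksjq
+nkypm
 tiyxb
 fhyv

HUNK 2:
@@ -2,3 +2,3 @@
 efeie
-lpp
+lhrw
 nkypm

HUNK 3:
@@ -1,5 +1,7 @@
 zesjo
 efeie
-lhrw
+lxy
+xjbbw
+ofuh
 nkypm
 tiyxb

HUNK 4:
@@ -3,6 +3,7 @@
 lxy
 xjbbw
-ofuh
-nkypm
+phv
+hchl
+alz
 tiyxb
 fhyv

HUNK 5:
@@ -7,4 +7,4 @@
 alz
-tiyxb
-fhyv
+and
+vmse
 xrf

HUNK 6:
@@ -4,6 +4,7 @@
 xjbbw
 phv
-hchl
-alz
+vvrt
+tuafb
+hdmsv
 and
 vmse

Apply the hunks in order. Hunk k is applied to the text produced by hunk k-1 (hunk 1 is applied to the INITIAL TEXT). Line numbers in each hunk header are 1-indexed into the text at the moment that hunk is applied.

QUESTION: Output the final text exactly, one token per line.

Hunk 1: at line 2 remove [ezbbg,rksjq] add [nkypm] -> 7 lines: zesjo efeie lpp nkypm tiyxb fhyv xrf
Hunk 2: at line 2 remove [lpp] add [lhrw] -> 7 lines: zesjo efeie lhrw nkypm tiyxb fhyv xrf
Hunk 3: at line 1 remove [lhrw] add [lxy,xjbbw,ofuh] -> 9 lines: zesjo efeie lxy xjbbw ofuh nkypm tiyxb fhyv xrf
Hunk 4: at line 3 remove [ofuh,nkypm] add [phv,hchl,alz] -> 10 lines: zesjo efeie lxy xjbbw phv hchl alz tiyxb fhyv xrf
Hunk 5: at line 7 remove [tiyxb,fhyv] add [and,vmse] -> 10 lines: zesjo efeie lxy xjbbw phv hchl alz and vmse xrf
Hunk 6: at line 4 remove [hchl,alz] add [vvrt,tuafb,hdmsv] -> 11 lines: zesjo efeie lxy xjbbw phv vvrt tuafb hdmsv and vmse xrf

Answer: zesjo
efeie
lxy
xjbbw
phv
vvrt
tuafb
hdmsv
and
vmse
xrf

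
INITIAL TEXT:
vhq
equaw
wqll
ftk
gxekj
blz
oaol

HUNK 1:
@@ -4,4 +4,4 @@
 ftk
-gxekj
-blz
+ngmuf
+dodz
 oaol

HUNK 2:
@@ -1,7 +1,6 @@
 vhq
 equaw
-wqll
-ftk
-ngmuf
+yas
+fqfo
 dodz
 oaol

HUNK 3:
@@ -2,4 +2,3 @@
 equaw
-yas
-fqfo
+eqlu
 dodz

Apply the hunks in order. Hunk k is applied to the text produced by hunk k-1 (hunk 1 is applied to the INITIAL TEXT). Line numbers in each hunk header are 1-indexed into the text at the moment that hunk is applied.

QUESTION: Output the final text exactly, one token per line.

Hunk 1: at line 4 remove [gxekj,blz] add [ngmuf,dodz] -> 7 lines: vhq equaw wqll ftk ngmuf dodz oaol
Hunk 2: at line 1 remove [wqll,ftk,ngmuf] add [yas,fqfo] -> 6 lines: vhq equaw yas fqfo dodz oaol
Hunk 3: at line 2 remove [yas,fqfo] add [eqlu] -> 5 lines: vhq equaw eqlu dodz oaol

Answer: vhq
equaw
eqlu
dodz
oaol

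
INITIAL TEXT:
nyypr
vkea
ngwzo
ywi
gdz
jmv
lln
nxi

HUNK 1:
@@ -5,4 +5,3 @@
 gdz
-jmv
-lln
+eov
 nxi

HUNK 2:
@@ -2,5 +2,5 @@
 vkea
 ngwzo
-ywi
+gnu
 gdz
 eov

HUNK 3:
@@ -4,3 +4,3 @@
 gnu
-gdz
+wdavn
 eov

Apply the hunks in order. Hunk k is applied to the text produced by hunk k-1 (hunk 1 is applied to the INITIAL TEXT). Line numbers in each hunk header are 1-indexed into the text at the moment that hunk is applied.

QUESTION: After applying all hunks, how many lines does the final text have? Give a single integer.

Answer: 7

Derivation:
Hunk 1: at line 5 remove [jmv,lln] add [eov] -> 7 lines: nyypr vkea ngwzo ywi gdz eov nxi
Hunk 2: at line 2 remove [ywi] add [gnu] -> 7 lines: nyypr vkea ngwzo gnu gdz eov nxi
Hunk 3: at line 4 remove [gdz] add [wdavn] -> 7 lines: nyypr vkea ngwzo gnu wdavn eov nxi
Final line count: 7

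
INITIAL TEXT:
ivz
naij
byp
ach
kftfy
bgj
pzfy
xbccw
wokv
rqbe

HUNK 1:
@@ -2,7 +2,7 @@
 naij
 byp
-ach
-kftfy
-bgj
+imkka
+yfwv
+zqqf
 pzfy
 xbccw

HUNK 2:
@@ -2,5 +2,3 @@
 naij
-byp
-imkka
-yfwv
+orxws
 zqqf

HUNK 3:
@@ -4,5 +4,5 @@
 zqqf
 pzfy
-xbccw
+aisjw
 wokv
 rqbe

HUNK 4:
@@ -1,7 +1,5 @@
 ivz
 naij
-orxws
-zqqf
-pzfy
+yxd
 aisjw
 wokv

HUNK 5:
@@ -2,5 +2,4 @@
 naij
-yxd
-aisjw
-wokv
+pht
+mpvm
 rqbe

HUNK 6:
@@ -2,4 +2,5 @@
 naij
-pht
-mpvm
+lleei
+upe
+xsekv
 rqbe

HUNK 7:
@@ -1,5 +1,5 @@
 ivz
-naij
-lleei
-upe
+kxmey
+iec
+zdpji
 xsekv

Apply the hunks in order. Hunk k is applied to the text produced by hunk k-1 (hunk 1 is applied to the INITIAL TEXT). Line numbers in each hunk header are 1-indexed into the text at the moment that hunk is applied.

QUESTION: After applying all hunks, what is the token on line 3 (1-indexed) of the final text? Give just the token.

Answer: iec

Derivation:
Hunk 1: at line 2 remove [ach,kftfy,bgj] add [imkka,yfwv,zqqf] -> 10 lines: ivz naij byp imkka yfwv zqqf pzfy xbccw wokv rqbe
Hunk 2: at line 2 remove [byp,imkka,yfwv] add [orxws] -> 8 lines: ivz naij orxws zqqf pzfy xbccw wokv rqbe
Hunk 3: at line 4 remove [xbccw] add [aisjw] -> 8 lines: ivz naij orxws zqqf pzfy aisjw wokv rqbe
Hunk 4: at line 1 remove [orxws,zqqf,pzfy] add [yxd] -> 6 lines: ivz naij yxd aisjw wokv rqbe
Hunk 5: at line 2 remove [yxd,aisjw,wokv] add [pht,mpvm] -> 5 lines: ivz naij pht mpvm rqbe
Hunk 6: at line 2 remove [pht,mpvm] add [lleei,upe,xsekv] -> 6 lines: ivz naij lleei upe xsekv rqbe
Hunk 7: at line 1 remove [naij,lleei,upe] add [kxmey,iec,zdpji] -> 6 lines: ivz kxmey iec zdpji xsekv rqbe
Final line 3: iec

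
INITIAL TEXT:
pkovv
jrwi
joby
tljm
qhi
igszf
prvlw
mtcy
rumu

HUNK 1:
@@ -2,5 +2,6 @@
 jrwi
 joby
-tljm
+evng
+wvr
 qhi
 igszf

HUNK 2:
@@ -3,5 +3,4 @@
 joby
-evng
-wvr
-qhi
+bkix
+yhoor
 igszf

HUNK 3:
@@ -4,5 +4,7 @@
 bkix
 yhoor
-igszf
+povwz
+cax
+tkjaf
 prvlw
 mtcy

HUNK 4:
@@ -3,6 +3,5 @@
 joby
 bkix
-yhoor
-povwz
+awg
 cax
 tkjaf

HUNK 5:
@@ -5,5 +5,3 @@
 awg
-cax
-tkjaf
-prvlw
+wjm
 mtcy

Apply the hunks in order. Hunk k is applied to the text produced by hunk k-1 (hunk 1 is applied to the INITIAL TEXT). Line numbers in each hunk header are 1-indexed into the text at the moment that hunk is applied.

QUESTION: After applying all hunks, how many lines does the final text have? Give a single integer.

Answer: 8

Derivation:
Hunk 1: at line 2 remove [tljm] add [evng,wvr] -> 10 lines: pkovv jrwi joby evng wvr qhi igszf prvlw mtcy rumu
Hunk 2: at line 3 remove [evng,wvr,qhi] add [bkix,yhoor] -> 9 lines: pkovv jrwi joby bkix yhoor igszf prvlw mtcy rumu
Hunk 3: at line 4 remove [igszf] add [povwz,cax,tkjaf] -> 11 lines: pkovv jrwi joby bkix yhoor povwz cax tkjaf prvlw mtcy rumu
Hunk 4: at line 3 remove [yhoor,povwz] add [awg] -> 10 lines: pkovv jrwi joby bkix awg cax tkjaf prvlw mtcy rumu
Hunk 5: at line 5 remove [cax,tkjaf,prvlw] add [wjm] -> 8 lines: pkovv jrwi joby bkix awg wjm mtcy rumu
Final line count: 8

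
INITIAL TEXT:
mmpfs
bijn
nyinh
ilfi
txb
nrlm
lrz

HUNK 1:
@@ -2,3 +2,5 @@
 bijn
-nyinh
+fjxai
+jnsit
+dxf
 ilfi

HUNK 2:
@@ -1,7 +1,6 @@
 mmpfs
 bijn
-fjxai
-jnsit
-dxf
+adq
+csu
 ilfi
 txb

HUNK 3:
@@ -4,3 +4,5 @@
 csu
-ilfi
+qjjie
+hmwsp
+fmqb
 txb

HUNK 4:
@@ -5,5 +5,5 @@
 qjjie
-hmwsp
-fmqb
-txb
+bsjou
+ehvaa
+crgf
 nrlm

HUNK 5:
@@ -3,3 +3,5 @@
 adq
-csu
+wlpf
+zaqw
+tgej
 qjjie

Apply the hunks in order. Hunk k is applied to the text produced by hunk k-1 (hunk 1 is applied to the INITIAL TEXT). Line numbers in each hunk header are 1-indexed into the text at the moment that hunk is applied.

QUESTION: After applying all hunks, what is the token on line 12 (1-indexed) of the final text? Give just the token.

Hunk 1: at line 2 remove [nyinh] add [fjxai,jnsit,dxf] -> 9 lines: mmpfs bijn fjxai jnsit dxf ilfi txb nrlm lrz
Hunk 2: at line 1 remove [fjxai,jnsit,dxf] add [adq,csu] -> 8 lines: mmpfs bijn adq csu ilfi txb nrlm lrz
Hunk 3: at line 4 remove [ilfi] add [qjjie,hmwsp,fmqb] -> 10 lines: mmpfs bijn adq csu qjjie hmwsp fmqb txb nrlm lrz
Hunk 4: at line 5 remove [hmwsp,fmqb,txb] add [bsjou,ehvaa,crgf] -> 10 lines: mmpfs bijn adq csu qjjie bsjou ehvaa crgf nrlm lrz
Hunk 5: at line 3 remove [csu] add [wlpf,zaqw,tgej] -> 12 lines: mmpfs bijn adq wlpf zaqw tgej qjjie bsjou ehvaa crgf nrlm lrz
Final line 12: lrz

Answer: lrz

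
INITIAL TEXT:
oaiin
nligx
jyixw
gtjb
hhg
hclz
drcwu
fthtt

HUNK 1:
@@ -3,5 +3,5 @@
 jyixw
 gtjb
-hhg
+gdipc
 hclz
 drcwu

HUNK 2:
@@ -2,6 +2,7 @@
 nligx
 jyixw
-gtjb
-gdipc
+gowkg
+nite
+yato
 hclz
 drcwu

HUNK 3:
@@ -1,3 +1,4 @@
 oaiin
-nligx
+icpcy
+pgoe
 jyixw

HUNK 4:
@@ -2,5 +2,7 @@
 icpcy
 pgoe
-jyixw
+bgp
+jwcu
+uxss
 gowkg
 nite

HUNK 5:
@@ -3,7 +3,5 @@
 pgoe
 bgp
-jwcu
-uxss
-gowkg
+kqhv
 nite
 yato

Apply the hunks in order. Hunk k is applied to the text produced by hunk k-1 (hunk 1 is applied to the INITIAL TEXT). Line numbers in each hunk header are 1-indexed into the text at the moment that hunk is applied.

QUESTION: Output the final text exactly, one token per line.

Hunk 1: at line 3 remove [hhg] add [gdipc] -> 8 lines: oaiin nligx jyixw gtjb gdipc hclz drcwu fthtt
Hunk 2: at line 2 remove [gtjb,gdipc] add [gowkg,nite,yato] -> 9 lines: oaiin nligx jyixw gowkg nite yato hclz drcwu fthtt
Hunk 3: at line 1 remove [nligx] add [icpcy,pgoe] -> 10 lines: oaiin icpcy pgoe jyixw gowkg nite yato hclz drcwu fthtt
Hunk 4: at line 2 remove [jyixw] add [bgp,jwcu,uxss] -> 12 lines: oaiin icpcy pgoe bgp jwcu uxss gowkg nite yato hclz drcwu fthtt
Hunk 5: at line 3 remove [jwcu,uxss,gowkg] add [kqhv] -> 10 lines: oaiin icpcy pgoe bgp kqhv nite yato hclz drcwu fthtt

Answer: oaiin
icpcy
pgoe
bgp
kqhv
nite
yato
hclz
drcwu
fthtt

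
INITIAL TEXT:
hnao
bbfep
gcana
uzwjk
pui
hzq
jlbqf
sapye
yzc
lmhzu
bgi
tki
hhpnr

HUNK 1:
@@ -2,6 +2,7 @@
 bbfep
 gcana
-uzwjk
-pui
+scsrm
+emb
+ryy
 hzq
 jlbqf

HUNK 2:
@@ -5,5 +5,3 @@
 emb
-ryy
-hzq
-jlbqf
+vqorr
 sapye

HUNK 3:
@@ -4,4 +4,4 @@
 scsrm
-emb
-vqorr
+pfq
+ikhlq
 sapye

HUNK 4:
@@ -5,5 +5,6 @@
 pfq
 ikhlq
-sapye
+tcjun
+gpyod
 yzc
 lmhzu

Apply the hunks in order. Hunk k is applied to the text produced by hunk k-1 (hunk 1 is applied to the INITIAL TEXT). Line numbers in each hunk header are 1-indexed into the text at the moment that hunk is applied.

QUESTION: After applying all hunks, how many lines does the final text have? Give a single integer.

Answer: 13

Derivation:
Hunk 1: at line 2 remove [uzwjk,pui] add [scsrm,emb,ryy] -> 14 lines: hnao bbfep gcana scsrm emb ryy hzq jlbqf sapye yzc lmhzu bgi tki hhpnr
Hunk 2: at line 5 remove [ryy,hzq,jlbqf] add [vqorr] -> 12 lines: hnao bbfep gcana scsrm emb vqorr sapye yzc lmhzu bgi tki hhpnr
Hunk 3: at line 4 remove [emb,vqorr] add [pfq,ikhlq] -> 12 lines: hnao bbfep gcana scsrm pfq ikhlq sapye yzc lmhzu bgi tki hhpnr
Hunk 4: at line 5 remove [sapye] add [tcjun,gpyod] -> 13 lines: hnao bbfep gcana scsrm pfq ikhlq tcjun gpyod yzc lmhzu bgi tki hhpnr
Final line count: 13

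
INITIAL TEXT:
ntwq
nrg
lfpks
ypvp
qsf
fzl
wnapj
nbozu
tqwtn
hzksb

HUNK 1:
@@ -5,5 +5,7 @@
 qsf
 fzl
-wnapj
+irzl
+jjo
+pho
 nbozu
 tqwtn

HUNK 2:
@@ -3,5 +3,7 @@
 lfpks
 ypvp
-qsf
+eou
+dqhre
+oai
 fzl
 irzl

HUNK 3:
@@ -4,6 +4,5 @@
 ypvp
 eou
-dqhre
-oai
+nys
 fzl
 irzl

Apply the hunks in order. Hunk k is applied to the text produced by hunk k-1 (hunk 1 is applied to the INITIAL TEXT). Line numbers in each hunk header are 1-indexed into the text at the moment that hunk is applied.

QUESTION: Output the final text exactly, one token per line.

Answer: ntwq
nrg
lfpks
ypvp
eou
nys
fzl
irzl
jjo
pho
nbozu
tqwtn
hzksb

Derivation:
Hunk 1: at line 5 remove [wnapj] add [irzl,jjo,pho] -> 12 lines: ntwq nrg lfpks ypvp qsf fzl irzl jjo pho nbozu tqwtn hzksb
Hunk 2: at line 3 remove [qsf] add [eou,dqhre,oai] -> 14 lines: ntwq nrg lfpks ypvp eou dqhre oai fzl irzl jjo pho nbozu tqwtn hzksb
Hunk 3: at line 4 remove [dqhre,oai] add [nys] -> 13 lines: ntwq nrg lfpks ypvp eou nys fzl irzl jjo pho nbozu tqwtn hzksb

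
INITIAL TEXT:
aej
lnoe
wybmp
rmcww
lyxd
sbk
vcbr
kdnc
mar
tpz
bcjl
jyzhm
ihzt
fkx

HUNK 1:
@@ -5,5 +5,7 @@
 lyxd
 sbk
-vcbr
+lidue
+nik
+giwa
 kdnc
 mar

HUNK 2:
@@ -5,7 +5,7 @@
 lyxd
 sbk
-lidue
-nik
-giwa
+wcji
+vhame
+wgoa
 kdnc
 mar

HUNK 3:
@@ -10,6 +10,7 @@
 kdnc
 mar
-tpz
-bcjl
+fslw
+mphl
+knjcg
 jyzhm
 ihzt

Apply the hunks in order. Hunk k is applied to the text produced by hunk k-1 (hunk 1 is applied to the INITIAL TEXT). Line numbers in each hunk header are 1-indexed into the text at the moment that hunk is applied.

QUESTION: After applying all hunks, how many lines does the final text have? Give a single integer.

Hunk 1: at line 5 remove [vcbr] add [lidue,nik,giwa] -> 16 lines: aej lnoe wybmp rmcww lyxd sbk lidue nik giwa kdnc mar tpz bcjl jyzhm ihzt fkx
Hunk 2: at line 5 remove [lidue,nik,giwa] add [wcji,vhame,wgoa] -> 16 lines: aej lnoe wybmp rmcww lyxd sbk wcji vhame wgoa kdnc mar tpz bcjl jyzhm ihzt fkx
Hunk 3: at line 10 remove [tpz,bcjl] add [fslw,mphl,knjcg] -> 17 lines: aej lnoe wybmp rmcww lyxd sbk wcji vhame wgoa kdnc mar fslw mphl knjcg jyzhm ihzt fkx
Final line count: 17

Answer: 17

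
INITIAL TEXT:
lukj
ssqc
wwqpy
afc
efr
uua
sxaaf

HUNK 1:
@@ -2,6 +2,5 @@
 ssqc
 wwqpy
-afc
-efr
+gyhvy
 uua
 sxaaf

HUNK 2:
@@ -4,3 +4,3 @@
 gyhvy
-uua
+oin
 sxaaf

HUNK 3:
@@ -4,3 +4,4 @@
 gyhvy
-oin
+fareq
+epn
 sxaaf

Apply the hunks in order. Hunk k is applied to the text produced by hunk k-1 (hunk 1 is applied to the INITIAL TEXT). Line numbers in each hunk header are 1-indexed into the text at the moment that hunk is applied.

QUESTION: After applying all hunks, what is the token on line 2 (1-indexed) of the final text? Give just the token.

Answer: ssqc

Derivation:
Hunk 1: at line 2 remove [afc,efr] add [gyhvy] -> 6 lines: lukj ssqc wwqpy gyhvy uua sxaaf
Hunk 2: at line 4 remove [uua] add [oin] -> 6 lines: lukj ssqc wwqpy gyhvy oin sxaaf
Hunk 3: at line 4 remove [oin] add [fareq,epn] -> 7 lines: lukj ssqc wwqpy gyhvy fareq epn sxaaf
Final line 2: ssqc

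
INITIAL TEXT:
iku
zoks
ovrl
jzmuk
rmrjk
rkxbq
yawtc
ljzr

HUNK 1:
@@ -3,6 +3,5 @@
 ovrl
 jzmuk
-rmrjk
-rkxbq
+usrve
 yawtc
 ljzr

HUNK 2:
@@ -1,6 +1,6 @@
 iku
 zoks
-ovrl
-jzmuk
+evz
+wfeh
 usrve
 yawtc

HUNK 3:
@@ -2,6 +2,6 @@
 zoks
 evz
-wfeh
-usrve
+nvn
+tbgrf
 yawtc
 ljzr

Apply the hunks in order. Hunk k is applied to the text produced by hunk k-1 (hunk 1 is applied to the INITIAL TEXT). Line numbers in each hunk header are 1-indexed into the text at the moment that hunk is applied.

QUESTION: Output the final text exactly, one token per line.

Hunk 1: at line 3 remove [rmrjk,rkxbq] add [usrve] -> 7 lines: iku zoks ovrl jzmuk usrve yawtc ljzr
Hunk 2: at line 1 remove [ovrl,jzmuk] add [evz,wfeh] -> 7 lines: iku zoks evz wfeh usrve yawtc ljzr
Hunk 3: at line 2 remove [wfeh,usrve] add [nvn,tbgrf] -> 7 lines: iku zoks evz nvn tbgrf yawtc ljzr

Answer: iku
zoks
evz
nvn
tbgrf
yawtc
ljzr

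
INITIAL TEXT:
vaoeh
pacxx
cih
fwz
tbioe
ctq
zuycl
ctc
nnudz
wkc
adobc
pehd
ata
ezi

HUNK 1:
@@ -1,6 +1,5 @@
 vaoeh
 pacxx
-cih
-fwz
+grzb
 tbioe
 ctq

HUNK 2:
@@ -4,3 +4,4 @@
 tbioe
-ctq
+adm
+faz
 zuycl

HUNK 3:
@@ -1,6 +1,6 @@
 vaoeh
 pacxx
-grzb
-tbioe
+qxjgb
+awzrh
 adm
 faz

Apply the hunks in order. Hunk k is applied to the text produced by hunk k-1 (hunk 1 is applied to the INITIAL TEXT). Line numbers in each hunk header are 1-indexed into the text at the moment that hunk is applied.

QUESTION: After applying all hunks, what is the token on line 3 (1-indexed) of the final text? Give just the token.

Hunk 1: at line 1 remove [cih,fwz] add [grzb] -> 13 lines: vaoeh pacxx grzb tbioe ctq zuycl ctc nnudz wkc adobc pehd ata ezi
Hunk 2: at line 4 remove [ctq] add [adm,faz] -> 14 lines: vaoeh pacxx grzb tbioe adm faz zuycl ctc nnudz wkc adobc pehd ata ezi
Hunk 3: at line 1 remove [grzb,tbioe] add [qxjgb,awzrh] -> 14 lines: vaoeh pacxx qxjgb awzrh adm faz zuycl ctc nnudz wkc adobc pehd ata ezi
Final line 3: qxjgb

Answer: qxjgb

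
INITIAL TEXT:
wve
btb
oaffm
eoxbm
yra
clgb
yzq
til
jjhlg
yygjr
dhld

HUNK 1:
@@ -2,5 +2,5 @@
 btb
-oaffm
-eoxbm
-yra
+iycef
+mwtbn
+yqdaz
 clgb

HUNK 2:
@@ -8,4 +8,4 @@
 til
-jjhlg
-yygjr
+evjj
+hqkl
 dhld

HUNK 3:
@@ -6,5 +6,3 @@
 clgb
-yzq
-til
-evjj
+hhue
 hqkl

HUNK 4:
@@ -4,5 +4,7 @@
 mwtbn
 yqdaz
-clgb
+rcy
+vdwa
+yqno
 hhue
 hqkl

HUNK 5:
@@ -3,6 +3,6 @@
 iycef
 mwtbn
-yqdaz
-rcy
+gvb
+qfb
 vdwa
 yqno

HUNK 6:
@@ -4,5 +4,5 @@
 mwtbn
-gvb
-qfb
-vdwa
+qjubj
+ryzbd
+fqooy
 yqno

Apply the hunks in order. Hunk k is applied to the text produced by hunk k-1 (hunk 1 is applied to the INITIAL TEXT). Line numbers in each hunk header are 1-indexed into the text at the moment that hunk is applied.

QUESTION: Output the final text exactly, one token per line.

Hunk 1: at line 2 remove [oaffm,eoxbm,yra] add [iycef,mwtbn,yqdaz] -> 11 lines: wve btb iycef mwtbn yqdaz clgb yzq til jjhlg yygjr dhld
Hunk 2: at line 8 remove [jjhlg,yygjr] add [evjj,hqkl] -> 11 lines: wve btb iycef mwtbn yqdaz clgb yzq til evjj hqkl dhld
Hunk 3: at line 6 remove [yzq,til,evjj] add [hhue] -> 9 lines: wve btb iycef mwtbn yqdaz clgb hhue hqkl dhld
Hunk 4: at line 4 remove [clgb] add [rcy,vdwa,yqno] -> 11 lines: wve btb iycef mwtbn yqdaz rcy vdwa yqno hhue hqkl dhld
Hunk 5: at line 3 remove [yqdaz,rcy] add [gvb,qfb] -> 11 lines: wve btb iycef mwtbn gvb qfb vdwa yqno hhue hqkl dhld
Hunk 6: at line 4 remove [gvb,qfb,vdwa] add [qjubj,ryzbd,fqooy] -> 11 lines: wve btb iycef mwtbn qjubj ryzbd fqooy yqno hhue hqkl dhld

Answer: wve
btb
iycef
mwtbn
qjubj
ryzbd
fqooy
yqno
hhue
hqkl
dhld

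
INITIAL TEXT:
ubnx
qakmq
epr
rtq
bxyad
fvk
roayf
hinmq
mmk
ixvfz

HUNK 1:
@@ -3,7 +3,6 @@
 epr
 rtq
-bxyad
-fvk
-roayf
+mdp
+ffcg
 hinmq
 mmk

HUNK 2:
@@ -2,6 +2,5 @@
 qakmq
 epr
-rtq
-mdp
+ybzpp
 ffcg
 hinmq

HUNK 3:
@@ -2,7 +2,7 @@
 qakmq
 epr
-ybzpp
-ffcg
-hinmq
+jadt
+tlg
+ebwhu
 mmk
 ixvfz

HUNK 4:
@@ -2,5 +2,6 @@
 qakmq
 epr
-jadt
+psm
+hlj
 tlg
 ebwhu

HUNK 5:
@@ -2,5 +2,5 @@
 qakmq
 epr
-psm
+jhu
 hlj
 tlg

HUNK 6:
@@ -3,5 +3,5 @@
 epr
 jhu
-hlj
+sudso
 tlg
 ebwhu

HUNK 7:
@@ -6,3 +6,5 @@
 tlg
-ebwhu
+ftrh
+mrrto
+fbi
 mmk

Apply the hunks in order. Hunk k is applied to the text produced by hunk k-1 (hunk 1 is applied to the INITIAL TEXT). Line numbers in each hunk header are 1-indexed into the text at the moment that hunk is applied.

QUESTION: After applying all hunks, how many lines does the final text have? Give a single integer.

Answer: 11

Derivation:
Hunk 1: at line 3 remove [bxyad,fvk,roayf] add [mdp,ffcg] -> 9 lines: ubnx qakmq epr rtq mdp ffcg hinmq mmk ixvfz
Hunk 2: at line 2 remove [rtq,mdp] add [ybzpp] -> 8 lines: ubnx qakmq epr ybzpp ffcg hinmq mmk ixvfz
Hunk 3: at line 2 remove [ybzpp,ffcg,hinmq] add [jadt,tlg,ebwhu] -> 8 lines: ubnx qakmq epr jadt tlg ebwhu mmk ixvfz
Hunk 4: at line 2 remove [jadt] add [psm,hlj] -> 9 lines: ubnx qakmq epr psm hlj tlg ebwhu mmk ixvfz
Hunk 5: at line 2 remove [psm] add [jhu] -> 9 lines: ubnx qakmq epr jhu hlj tlg ebwhu mmk ixvfz
Hunk 6: at line 3 remove [hlj] add [sudso] -> 9 lines: ubnx qakmq epr jhu sudso tlg ebwhu mmk ixvfz
Hunk 7: at line 6 remove [ebwhu] add [ftrh,mrrto,fbi] -> 11 lines: ubnx qakmq epr jhu sudso tlg ftrh mrrto fbi mmk ixvfz
Final line count: 11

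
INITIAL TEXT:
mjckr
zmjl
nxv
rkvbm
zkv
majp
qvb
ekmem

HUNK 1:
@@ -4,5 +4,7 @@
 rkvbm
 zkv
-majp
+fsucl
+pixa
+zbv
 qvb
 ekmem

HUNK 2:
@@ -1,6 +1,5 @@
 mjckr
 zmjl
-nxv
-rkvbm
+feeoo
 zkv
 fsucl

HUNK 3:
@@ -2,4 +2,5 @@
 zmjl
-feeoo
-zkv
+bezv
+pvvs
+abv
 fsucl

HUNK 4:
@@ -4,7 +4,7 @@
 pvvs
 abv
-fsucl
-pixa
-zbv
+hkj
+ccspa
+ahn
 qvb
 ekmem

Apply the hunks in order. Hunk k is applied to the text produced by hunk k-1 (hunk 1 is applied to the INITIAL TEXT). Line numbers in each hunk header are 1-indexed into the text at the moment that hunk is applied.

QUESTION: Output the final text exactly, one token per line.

Hunk 1: at line 4 remove [majp] add [fsucl,pixa,zbv] -> 10 lines: mjckr zmjl nxv rkvbm zkv fsucl pixa zbv qvb ekmem
Hunk 2: at line 1 remove [nxv,rkvbm] add [feeoo] -> 9 lines: mjckr zmjl feeoo zkv fsucl pixa zbv qvb ekmem
Hunk 3: at line 2 remove [feeoo,zkv] add [bezv,pvvs,abv] -> 10 lines: mjckr zmjl bezv pvvs abv fsucl pixa zbv qvb ekmem
Hunk 4: at line 4 remove [fsucl,pixa,zbv] add [hkj,ccspa,ahn] -> 10 lines: mjckr zmjl bezv pvvs abv hkj ccspa ahn qvb ekmem

Answer: mjckr
zmjl
bezv
pvvs
abv
hkj
ccspa
ahn
qvb
ekmem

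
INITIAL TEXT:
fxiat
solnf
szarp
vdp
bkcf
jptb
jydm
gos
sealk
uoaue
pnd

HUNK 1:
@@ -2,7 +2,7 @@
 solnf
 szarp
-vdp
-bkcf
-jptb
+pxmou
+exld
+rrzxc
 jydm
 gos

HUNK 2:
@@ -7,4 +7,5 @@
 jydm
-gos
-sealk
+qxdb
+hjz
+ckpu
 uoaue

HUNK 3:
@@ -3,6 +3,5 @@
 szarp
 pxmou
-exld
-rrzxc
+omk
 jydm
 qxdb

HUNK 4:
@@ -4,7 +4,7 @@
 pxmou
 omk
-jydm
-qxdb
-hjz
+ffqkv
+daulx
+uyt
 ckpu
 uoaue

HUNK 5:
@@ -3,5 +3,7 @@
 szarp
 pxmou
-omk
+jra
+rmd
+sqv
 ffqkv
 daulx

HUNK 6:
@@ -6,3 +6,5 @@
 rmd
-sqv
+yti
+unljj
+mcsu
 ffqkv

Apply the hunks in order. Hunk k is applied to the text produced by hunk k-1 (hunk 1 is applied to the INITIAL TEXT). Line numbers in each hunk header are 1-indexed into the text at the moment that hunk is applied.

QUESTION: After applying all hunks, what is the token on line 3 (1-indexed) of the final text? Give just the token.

Hunk 1: at line 2 remove [vdp,bkcf,jptb] add [pxmou,exld,rrzxc] -> 11 lines: fxiat solnf szarp pxmou exld rrzxc jydm gos sealk uoaue pnd
Hunk 2: at line 7 remove [gos,sealk] add [qxdb,hjz,ckpu] -> 12 lines: fxiat solnf szarp pxmou exld rrzxc jydm qxdb hjz ckpu uoaue pnd
Hunk 3: at line 3 remove [exld,rrzxc] add [omk] -> 11 lines: fxiat solnf szarp pxmou omk jydm qxdb hjz ckpu uoaue pnd
Hunk 4: at line 4 remove [jydm,qxdb,hjz] add [ffqkv,daulx,uyt] -> 11 lines: fxiat solnf szarp pxmou omk ffqkv daulx uyt ckpu uoaue pnd
Hunk 5: at line 3 remove [omk] add [jra,rmd,sqv] -> 13 lines: fxiat solnf szarp pxmou jra rmd sqv ffqkv daulx uyt ckpu uoaue pnd
Hunk 6: at line 6 remove [sqv] add [yti,unljj,mcsu] -> 15 lines: fxiat solnf szarp pxmou jra rmd yti unljj mcsu ffqkv daulx uyt ckpu uoaue pnd
Final line 3: szarp

Answer: szarp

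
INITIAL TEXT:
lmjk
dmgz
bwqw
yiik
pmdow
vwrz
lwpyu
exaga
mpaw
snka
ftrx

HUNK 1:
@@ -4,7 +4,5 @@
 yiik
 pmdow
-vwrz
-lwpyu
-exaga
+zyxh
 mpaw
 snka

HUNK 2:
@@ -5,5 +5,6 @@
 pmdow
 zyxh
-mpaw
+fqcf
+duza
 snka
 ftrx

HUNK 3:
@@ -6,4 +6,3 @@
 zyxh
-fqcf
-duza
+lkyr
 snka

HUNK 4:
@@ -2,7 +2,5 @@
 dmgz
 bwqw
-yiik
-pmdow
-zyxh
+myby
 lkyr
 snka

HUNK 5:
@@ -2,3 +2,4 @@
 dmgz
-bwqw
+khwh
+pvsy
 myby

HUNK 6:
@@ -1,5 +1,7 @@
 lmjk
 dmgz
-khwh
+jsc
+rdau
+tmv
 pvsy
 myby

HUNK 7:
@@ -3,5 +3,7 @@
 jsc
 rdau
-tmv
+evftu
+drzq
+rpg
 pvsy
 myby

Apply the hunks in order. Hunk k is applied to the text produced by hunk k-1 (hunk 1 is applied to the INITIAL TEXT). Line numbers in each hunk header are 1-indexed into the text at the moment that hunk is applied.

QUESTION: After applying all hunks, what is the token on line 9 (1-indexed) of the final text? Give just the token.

Answer: myby

Derivation:
Hunk 1: at line 4 remove [vwrz,lwpyu,exaga] add [zyxh] -> 9 lines: lmjk dmgz bwqw yiik pmdow zyxh mpaw snka ftrx
Hunk 2: at line 5 remove [mpaw] add [fqcf,duza] -> 10 lines: lmjk dmgz bwqw yiik pmdow zyxh fqcf duza snka ftrx
Hunk 3: at line 6 remove [fqcf,duza] add [lkyr] -> 9 lines: lmjk dmgz bwqw yiik pmdow zyxh lkyr snka ftrx
Hunk 4: at line 2 remove [yiik,pmdow,zyxh] add [myby] -> 7 lines: lmjk dmgz bwqw myby lkyr snka ftrx
Hunk 5: at line 2 remove [bwqw] add [khwh,pvsy] -> 8 lines: lmjk dmgz khwh pvsy myby lkyr snka ftrx
Hunk 6: at line 1 remove [khwh] add [jsc,rdau,tmv] -> 10 lines: lmjk dmgz jsc rdau tmv pvsy myby lkyr snka ftrx
Hunk 7: at line 3 remove [tmv] add [evftu,drzq,rpg] -> 12 lines: lmjk dmgz jsc rdau evftu drzq rpg pvsy myby lkyr snka ftrx
Final line 9: myby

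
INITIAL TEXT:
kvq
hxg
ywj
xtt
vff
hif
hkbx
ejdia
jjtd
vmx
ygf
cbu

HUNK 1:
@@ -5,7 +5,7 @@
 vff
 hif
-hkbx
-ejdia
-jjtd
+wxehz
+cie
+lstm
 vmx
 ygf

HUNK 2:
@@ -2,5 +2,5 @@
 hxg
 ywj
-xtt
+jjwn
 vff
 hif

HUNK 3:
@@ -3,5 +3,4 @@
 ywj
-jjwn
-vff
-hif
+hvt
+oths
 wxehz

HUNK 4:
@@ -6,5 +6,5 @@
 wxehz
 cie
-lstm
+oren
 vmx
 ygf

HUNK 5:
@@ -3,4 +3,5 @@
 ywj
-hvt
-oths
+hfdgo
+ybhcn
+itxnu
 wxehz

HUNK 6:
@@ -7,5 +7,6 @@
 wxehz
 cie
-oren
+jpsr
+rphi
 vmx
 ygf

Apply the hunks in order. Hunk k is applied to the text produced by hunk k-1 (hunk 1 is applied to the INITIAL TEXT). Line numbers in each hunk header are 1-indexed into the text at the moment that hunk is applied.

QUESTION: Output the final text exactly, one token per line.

Hunk 1: at line 5 remove [hkbx,ejdia,jjtd] add [wxehz,cie,lstm] -> 12 lines: kvq hxg ywj xtt vff hif wxehz cie lstm vmx ygf cbu
Hunk 2: at line 2 remove [xtt] add [jjwn] -> 12 lines: kvq hxg ywj jjwn vff hif wxehz cie lstm vmx ygf cbu
Hunk 3: at line 3 remove [jjwn,vff,hif] add [hvt,oths] -> 11 lines: kvq hxg ywj hvt oths wxehz cie lstm vmx ygf cbu
Hunk 4: at line 6 remove [lstm] add [oren] -> 11 lines: kvq hxg ywj hvt oths wxehz cie oren vmx ygf cbu
Hunk 5: at line 3 remove [hvt,oths] add [hfdgo,ybhcn,itxnu] -> 12 lines: kvq hxg ywj hfdgo ybhcn itxnu wxehz cie oren vmx ygf cbu
Hunk 6: at line 7 remove [oren] add [jpsr,rphi] -> 13 lines: kvq hxg ywj hfdgo ybhcn itxnu wxehz cie jpsr rphi vmx ygf cbu

Answer: kvq
hxg
ywj
hfdgo
ybhcn
itxnu
wxehz
cie
jpsr
rphi
vmx
ygf
cbu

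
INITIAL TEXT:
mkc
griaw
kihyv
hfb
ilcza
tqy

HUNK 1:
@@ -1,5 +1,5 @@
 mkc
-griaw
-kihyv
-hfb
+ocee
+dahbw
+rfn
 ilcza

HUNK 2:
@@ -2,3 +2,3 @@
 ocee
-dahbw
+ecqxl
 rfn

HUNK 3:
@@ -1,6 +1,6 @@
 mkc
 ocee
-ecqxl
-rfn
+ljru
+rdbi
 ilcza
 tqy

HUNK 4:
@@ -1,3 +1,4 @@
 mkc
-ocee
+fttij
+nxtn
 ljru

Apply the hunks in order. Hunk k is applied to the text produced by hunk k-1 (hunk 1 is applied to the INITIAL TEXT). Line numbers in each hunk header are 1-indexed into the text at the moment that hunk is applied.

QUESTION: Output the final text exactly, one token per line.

Answer: mkc
fttij
nxtn
ljru
rdbi
ilcza
tqy

Derivation:
Hunk 1: at line 1 remove [griaw,kihyv,hfb] add [ocee,dahbw,rfn] -> 6 lines: mkc ocee dahbw rfn ilcza tqy
Hunk 2: at line 2 remove [dahbw] add [ecqxl] -> 6 lines: mkc ocee ecqxl rfn ilcza tqy
Hunk 3: at line 1 remove [ecqxl,rfn] add [ljru,rdbi] -> 6 lines: mkc ocee ljru rdbi ilcza tqy
Hunk 4: at line 1 remove [ocee] add [fttij,nxtn] -> 7 lines: mkc fttij nxtn ljru rdbi ilcza tqy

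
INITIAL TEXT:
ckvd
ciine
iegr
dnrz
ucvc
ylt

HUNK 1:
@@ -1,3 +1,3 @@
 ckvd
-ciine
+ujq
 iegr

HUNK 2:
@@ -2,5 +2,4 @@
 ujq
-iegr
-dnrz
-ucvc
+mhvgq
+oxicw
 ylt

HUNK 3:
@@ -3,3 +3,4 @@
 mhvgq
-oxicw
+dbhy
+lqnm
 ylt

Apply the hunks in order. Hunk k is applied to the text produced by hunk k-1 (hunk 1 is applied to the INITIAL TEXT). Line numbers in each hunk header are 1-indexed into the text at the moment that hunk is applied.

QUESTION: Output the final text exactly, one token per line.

Answer: ckvd
ujq
mhvgq
dbhy
lqnm
ylt

Derivation:
Hunk 1: at line 1 remove [ciine] add [ujq] -> 6 lines: ckvd ujq iegr dnrz ucvc ylt
Hunk 2: at line 2 remove [iegr,dnrz,ucvc] add [mhvgq,oxicw] -> 5 lines: ckvd ujq mhvgq oxicw ylt
Hunk 3: at line 3 remove [oxicw] add [dbhy,lqnm] -> 6 lines: ckvd ujq mhvgq dbhy lqnm ylt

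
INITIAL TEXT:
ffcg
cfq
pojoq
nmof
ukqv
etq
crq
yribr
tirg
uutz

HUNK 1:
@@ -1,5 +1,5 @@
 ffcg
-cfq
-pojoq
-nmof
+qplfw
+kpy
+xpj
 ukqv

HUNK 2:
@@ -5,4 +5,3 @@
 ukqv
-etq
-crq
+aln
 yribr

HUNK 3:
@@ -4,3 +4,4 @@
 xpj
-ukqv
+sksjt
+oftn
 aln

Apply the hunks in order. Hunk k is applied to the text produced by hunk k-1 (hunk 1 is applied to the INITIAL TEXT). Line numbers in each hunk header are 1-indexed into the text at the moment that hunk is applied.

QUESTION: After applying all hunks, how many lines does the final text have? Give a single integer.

Answer: 10

Derivation:
Hunk 1: at line 1 remove [cfq,pojoq,nmof] add [qplfw,kpy,xpj] -> 10 lines: ffcg qplfw kpy xpj ukqv etq crq yribr tirg uutz
Hunk 2: at line 5 remove [etq,crq] add [aln] -> 9 lines: ffcg qplfw kpy xpj ukqv aln yribr tirg uutz
Hunk 3: at line 4 remove [ukqv] add [sksjt,oftn] -> 10 lines: ffcg qplfw kpy xpj sksjt oftn aln yribr tirg uutz
Final line count: 10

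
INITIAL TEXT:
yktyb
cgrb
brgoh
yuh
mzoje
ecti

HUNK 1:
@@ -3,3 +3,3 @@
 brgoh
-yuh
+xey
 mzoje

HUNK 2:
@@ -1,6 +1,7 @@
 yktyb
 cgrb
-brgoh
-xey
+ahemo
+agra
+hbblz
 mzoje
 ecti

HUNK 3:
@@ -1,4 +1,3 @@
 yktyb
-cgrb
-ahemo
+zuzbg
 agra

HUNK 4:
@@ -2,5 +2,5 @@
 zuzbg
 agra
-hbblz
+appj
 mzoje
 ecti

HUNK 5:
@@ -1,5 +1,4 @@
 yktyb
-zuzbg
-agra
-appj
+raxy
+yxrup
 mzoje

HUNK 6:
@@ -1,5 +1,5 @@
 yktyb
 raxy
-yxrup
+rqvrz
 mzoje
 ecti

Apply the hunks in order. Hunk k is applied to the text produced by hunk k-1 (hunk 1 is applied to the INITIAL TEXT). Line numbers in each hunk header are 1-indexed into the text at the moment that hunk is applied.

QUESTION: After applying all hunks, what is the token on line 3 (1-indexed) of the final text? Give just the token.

Hunk 1: at line 3 remove [yuh] add [xey] -> 6 lines: yktyb cgrb brgoh xey mzoje ecti
Hunk 2: at line 1 remove [brgoh,xey] add [ahemo,agra,hbblz] -> 7 lines: yktyb cgrb ahemo agra hbblz mzoje ecti
Hunk 3: at line 1 remove [cgrb,ahemo] add [zuzbg] -> 6 lines: yktyb zuzbg agra hbblz mzoje ecti
Hunk 4: at line 2 remove [hbblz] add [appj] -> 6 lines: yktyb zuzbg agra appj mzoje ecti
Hunk 5: at line 1 remove [zuzbg,agra,appj] add [raxy,yxrup] -> 5 lines: yktyb raxy yxrup mzoje ecti
Hunk 6: at line 1 remove [yxrup] add [rqvrz] -> 5 lines: yktyb raxy rqvrz mzoje ecti
Final line 3: rqvrz

Answer: rqvrz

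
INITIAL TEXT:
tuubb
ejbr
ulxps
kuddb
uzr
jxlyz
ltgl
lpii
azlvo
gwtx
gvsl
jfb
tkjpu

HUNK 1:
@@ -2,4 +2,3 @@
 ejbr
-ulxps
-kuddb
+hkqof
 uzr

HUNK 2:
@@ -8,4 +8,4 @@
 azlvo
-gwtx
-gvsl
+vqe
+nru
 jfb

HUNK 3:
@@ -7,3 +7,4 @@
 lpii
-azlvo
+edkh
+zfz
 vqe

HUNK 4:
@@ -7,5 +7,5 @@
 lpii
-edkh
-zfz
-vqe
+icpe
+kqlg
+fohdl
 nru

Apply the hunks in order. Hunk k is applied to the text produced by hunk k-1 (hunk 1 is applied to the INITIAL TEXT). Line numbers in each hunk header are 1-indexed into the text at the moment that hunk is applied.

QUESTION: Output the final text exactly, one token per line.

Hunk 1: at line 2 remove [ulxps,kuddb] add [hkqof] -> 12 lines: tuubb ejbr hkqof uzr jxlyz ltgl lpii azlvo gwtx gvsl jfb tkjpu
Hunk 2: at line 8 remove [gwtx,gvsl] add [vqe,nru] -> 12 lines: tuubb ejbr hkqof uzr jxlyz ltgl lpii azlvo vqe nru jfb tkjpu
Hunk 3: at line 7 remove [azlvo] add [edkh,zfz] -> 13 lines: tuubb ejbr hkqof uzr jxlyz ltgl lpii edkh zfz vqe nru jfb tkjpu
Hunk 4: at line 7 remove [edkh,zfz,vqe] add [icpe,kqlg,fohdl] -> 13 lines: tuubb ejbr hkqof uzr jxlyz ltgl lpii icpe kqlg fohdl nru jfb tkjpu

Answer: tuubb
ejbr
hkqof
uzr
jxlyz
ltgl
lpii
icpe
kqlg
fohdl
nru
jfb
tkjpu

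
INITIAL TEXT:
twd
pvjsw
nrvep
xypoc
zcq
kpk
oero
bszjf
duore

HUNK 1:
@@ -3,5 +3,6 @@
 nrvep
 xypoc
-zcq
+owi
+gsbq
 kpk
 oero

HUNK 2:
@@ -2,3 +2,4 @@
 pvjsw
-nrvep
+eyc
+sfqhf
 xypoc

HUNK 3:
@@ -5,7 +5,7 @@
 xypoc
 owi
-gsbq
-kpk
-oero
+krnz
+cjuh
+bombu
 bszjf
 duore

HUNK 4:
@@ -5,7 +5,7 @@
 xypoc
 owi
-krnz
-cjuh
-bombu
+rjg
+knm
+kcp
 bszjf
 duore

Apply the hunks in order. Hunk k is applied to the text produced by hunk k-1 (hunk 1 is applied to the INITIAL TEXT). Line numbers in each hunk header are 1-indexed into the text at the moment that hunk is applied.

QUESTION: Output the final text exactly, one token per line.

Answer: twd
pvjsw
eyc
sfqhf
xypoc
owi
rjg
knm
kcp
bszjf
duore

Derivation:
Hunk 1: at line 3 remove [zcq] add [owi,gsbq] -> 10 lines: twd pvjsw nrvep xypoc owi gsbq kpk oero bszjf duore
Hunk 2: at line 2 remove [nrvep] add [eyc,sfqhf] -> 11 lines: twd pvjsw eyc sfqhf xypoc owi gsbq kpk oero bszjf duore
Hunk 3: at line 5 remove [gsbq,kpk,oero] add [krnz,cjuh,bombu] -> 11 lines: twd pvjsw eyc sfqhf xypoc owi krnz cjuh bombu bszjf duore
Hunk 4: at line 5 remove [krnz,cjuh,bombu] add [rjg,knm,kcp] -> 11 lines: twd pvjsw eyc sfqhf xypoc owi rjg knm kcp bszjf duore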